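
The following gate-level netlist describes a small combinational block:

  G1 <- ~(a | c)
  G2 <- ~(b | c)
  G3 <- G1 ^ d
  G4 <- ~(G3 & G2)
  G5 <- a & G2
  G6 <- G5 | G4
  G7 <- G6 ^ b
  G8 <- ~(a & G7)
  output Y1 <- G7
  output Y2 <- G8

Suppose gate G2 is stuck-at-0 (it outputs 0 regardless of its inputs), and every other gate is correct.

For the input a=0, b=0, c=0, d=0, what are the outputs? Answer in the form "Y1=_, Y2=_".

Propagate with G2 forced: G1=1, G2=0 [stuck-at-0], G3=1, G4=1, G5=0, G6=1, G7=1, G8=1.
So the outputs are Y1=1, Y2=1. (Without the fault they would be Y1=0, Y2=1.)

Y1=1, Y2=1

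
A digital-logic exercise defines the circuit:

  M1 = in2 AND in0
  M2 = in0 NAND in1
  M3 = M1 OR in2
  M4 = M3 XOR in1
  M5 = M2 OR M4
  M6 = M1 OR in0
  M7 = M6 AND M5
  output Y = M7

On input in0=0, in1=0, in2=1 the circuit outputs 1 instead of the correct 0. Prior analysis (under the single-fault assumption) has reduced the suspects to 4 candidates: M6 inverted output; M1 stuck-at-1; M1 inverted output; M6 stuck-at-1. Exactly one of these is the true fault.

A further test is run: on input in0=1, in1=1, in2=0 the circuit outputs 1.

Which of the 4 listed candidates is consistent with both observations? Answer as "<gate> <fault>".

M6 stuck-at-1

Evaluate each candidate on input in0=1, in1=1, in2=0:
  M6 inverted output: M1=0, M2=0, M3=0, M4=1, M5=1, M6=0 [inverted output], M7=0 → 0 — eliminated
  M1 stuck-at-1: M1=1 [stuck-at-1], M2=0, M3=1, M4=0, M5=0, M6=1, M7=0 → 0 — eliminated
  M1 inverted output: M1=1 [inverted output], M2=0, M3=1, M4=0, M5=0, M6=1, M7=0 → 0 — eliminated
  M6 stuck-at-1: M1=0, M2=0, M3=0, M4=1, M5=1, M6=1 [stuck-at-1], M7=1 → 1 — matches
Only M6 stuck-at-1 reproduces the observed 1.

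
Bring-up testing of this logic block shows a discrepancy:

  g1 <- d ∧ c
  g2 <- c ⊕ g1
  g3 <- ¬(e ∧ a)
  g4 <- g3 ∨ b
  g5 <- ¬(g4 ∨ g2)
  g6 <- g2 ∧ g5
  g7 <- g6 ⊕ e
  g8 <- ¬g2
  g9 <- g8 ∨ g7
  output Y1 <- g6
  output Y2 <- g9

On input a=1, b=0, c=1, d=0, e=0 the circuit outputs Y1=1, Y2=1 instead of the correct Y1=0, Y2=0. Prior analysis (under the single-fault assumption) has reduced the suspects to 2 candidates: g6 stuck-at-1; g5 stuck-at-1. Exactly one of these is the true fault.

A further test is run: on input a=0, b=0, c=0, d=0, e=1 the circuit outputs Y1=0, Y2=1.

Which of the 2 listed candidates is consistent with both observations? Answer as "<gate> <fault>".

g5 stuck-at-1

Evaluate each candidate on input a=0, b=0, c=0, d=0, e=1:
  g6 stuck-at-1: g1=0, g2=0, g3=1, g4=1, g5=0, g6=1 [stuck-at-1], g7=0, g8=1, g9=1 → Y1=1, Y2=1 — eliminated
  g5 stuck-at-1: g1=0, g2=0, g3=1, g4=1, g5=1 [stuck-at-1], g6=0, g7=1, g8=1, g9=1 → Y1=0, Y2=1 — matches
Only g5 stuck-at-1 reproduces the observed Y1=0, Y2=1.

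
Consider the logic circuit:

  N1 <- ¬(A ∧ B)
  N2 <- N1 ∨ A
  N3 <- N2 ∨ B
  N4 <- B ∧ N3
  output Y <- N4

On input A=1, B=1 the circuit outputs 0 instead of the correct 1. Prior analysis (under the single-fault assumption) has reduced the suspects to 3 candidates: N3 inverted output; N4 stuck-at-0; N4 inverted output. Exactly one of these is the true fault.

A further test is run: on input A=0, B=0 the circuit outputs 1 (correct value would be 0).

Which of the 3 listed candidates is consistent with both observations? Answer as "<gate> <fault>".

Evaluate each candidate on input A=0, B=0:
  N3 inverted output: N1=1, N2=1, N3=0 [inverted output], N4=0 → 0 — eliminated
  N4 stuck-at-0: N1=1, N2=1, N3=1, N4=0 [stuck-at-0] → 0 — eliminated
  N4 inverted output: N1=1, N2=1, N3=1, N4=1 [inverted output] → 1 — matches
Only N4 inverted output reproduces the observed 1.

N4 inverted output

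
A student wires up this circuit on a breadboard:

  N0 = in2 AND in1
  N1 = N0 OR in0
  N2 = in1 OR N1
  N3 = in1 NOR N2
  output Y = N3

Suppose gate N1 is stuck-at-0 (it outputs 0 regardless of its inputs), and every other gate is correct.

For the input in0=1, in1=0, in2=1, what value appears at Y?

1

Propagate with N1 forced: N0=0, N1=0 [stuck-at-0], N2=0, N3=1.
So Y = 1. (Without the fault it would be 0.)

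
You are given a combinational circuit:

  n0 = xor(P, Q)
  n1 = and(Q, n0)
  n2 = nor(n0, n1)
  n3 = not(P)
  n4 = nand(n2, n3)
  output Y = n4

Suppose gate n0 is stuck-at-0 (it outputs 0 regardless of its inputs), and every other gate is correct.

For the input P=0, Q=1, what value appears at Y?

Propagate with n0 forced: n0=0 [stuck-at-0], n1=0, n2=1, n3=1, n4=0.
So Y = 0. (Without the fault it would be 1.)

0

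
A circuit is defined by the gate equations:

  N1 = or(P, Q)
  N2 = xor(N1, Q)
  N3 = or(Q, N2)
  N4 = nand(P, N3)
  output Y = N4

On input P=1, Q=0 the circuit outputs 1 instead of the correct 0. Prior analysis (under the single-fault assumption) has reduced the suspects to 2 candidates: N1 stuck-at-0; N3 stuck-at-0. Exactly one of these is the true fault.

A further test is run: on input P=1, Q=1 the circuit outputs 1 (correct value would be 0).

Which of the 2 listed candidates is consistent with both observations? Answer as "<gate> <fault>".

N3 stuck-at-0

Evaluate each candidate on input P=1, Q=1:
  N1 stuck-at-0: N1=0 [stuck-at-0], N2=1, N3=1, N4=0 → 0 — eliminated
  N3 stuck-at-0: N1=1, N2=0, N3=0 [stuck-at-0], N4=1 → 1 — matches
Only N3 stuck-at-0 reproduces the observed 1.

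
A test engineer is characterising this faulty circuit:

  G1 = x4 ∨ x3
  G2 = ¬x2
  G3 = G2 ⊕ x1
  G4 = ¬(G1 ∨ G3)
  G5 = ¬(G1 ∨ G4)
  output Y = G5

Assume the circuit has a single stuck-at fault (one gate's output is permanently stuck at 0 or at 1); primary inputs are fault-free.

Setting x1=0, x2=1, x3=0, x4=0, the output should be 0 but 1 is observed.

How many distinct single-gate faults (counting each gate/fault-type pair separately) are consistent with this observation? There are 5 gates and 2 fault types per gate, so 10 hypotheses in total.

Fault-free: G1=0, G2=0, G3=0, G4=1, G5=0 → 0. Observed 1.
  G1 stuck-at-0: output 0 ✗
  G1 stuck-at-1: output 0 ✗
  G2 stuck-at-0: output 0 ✗
  G2 stuck-at-1: output 1 ✓
  G3 stuck-at-0: output 0 ✗
  G3 stuck-at-1: output 1 ✓
  G4 stuck-at-0: output 1 ✓
  G4 stuck-at-1: output 0 ✗
  G5 stuck-at-0: output 0 ✗
  G5 stuck-at-1: output 1 ✓
Consistent faults: {G2 stuck-at-1, G3 stuck-at-1, G4 stuck-at-0, G5 stuck-at-1} — 4 in all.

4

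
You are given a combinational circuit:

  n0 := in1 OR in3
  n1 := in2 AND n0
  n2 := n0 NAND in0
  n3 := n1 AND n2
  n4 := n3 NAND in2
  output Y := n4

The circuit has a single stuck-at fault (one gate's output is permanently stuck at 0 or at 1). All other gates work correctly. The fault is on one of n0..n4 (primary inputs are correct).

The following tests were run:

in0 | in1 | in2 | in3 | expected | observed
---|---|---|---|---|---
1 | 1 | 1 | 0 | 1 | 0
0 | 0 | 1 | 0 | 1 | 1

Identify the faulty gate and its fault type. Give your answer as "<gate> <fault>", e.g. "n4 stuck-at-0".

Fault-free values for test 1 (in0=1, in1=1, in2=1, in3=0): n0=1, n1=1, n2=0, n3=0, n4=1, giving Y=1. Observed 0.
Test 1: faults giving observed 0 are {n2 stuck-at-1, n3 stuck-at-1, n4 stuck-at-0}.
Test 2 (in0=0, in1=0, in2=1, in3=0): fault-free n0=0, n1=0, n2=1, n3=0, n4=1 → 1; observed 1. Eliminates n3 stuck-at-1, n4 stuck-at-0.
Only n2 stuck-at-1 is consistent with every test.

n2 stuck-at-1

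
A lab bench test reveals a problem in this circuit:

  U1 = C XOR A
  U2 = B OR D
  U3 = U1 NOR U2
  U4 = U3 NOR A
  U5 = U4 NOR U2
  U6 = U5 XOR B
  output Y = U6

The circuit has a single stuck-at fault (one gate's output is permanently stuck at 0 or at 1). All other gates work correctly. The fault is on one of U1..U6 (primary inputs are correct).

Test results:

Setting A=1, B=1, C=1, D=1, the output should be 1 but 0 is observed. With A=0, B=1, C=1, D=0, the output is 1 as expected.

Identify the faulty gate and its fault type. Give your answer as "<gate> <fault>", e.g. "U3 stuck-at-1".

U2 stuck-at-0

Fault-free values for test 1 (A=1, B=1, C=1, D=1): U1=0, U2=1, U3=0, U4=0, U5=0, U6=1, giving Y=1. Observed 0.
Test 1: faults giving observed 0 are {U2 stuck-at-0, U5 stuck-at-1, U6 stuck-at-0}.
Test 2 (A=0, B=1, C=1, D=0): fault-free U1=1, U2=1, U3=0, U4=1, U5=0, U6=1 → 1; observed 1. Eliminates U5 stuck-at-1, U6 stuck-at-0.
Only U2 stuck-at-0 is consistent with every test.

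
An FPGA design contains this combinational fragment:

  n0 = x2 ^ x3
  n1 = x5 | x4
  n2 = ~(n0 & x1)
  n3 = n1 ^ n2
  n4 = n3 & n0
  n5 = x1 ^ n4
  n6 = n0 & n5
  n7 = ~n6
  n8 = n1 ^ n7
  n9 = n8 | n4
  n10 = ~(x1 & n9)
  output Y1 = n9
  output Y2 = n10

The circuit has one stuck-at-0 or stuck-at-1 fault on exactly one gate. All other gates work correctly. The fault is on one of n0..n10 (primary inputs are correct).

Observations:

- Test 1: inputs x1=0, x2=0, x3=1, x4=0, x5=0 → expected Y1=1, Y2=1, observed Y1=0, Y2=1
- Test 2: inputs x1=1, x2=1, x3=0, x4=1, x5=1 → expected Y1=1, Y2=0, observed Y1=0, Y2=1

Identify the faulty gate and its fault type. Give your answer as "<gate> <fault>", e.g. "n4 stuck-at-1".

n9 stuck-at-0

Fault-free values for test 1 (x1=0, x2=0, x3=1, x4=0, x5=0): n0=1, n1=0, n2=1, n3=1, n4=1, n5=1, n6=1, n7=0, n8=0, n9=1, n10=1, giving Y1=1, Y2=1. Observed Y1=0, Y2=1.
Test 1: faults giving observed Y1=0, Y2=1 are {n1 stuck-at-1, n9 stuck-at-0}.
Test 2 (x1=1, x2=1, x3=0, x4=1, x5=1): fault-free n0=1, n1=1, n2=0, n3=1, n4=1, n5=0, n6=0, n7=1, n8=0, n9=1, n10=0 → Y1=1, Y2=0; observed Y1=0, Y2=1. Eliminates n1 stuck-at-1.
Only n9 stuck-at-0 is consistent with every test.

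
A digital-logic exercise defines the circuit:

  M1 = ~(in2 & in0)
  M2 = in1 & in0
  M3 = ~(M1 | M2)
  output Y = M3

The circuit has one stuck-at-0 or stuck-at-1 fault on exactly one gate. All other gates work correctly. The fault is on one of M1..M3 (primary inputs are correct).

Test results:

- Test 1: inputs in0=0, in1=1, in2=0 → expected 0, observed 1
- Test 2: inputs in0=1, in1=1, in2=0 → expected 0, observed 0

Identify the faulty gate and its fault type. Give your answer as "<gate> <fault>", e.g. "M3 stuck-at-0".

M1 stuck-at-0

Fault-free values for test 1 (in0=0, in1=1, in2=0): M1=1, M2=0, M3=0, giving Y=0. Observed 1.
Test 1: faults giving observed 1 are {M1 stuck-at-0, M3 stuck-at-1}.
Test 2 (in0=1, in1=1, in2=0): fault-free M1=1, M2=1, M3=0 → 0; observed 0. Eliminates M3 stuck-at-1.
Only M1 stuck-at-0 is consistent with every test.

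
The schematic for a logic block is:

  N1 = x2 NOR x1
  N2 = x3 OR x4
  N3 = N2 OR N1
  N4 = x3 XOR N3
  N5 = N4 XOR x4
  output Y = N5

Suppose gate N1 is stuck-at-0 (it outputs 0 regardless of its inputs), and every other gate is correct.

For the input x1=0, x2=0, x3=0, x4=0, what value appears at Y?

0

Propagate with N1 forced: N1=0 [stuck-at-0], N2=0, N3=0, N4=0, N5=0.
So Y = 0. (Without the fault it would be 1.)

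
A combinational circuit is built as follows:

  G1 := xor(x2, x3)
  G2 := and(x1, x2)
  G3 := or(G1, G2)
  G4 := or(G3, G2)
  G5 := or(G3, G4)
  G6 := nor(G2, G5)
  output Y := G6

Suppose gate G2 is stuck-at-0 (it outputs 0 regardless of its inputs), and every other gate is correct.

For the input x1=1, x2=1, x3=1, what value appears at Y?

1

Propagate with G2 forced: G1=0, G2=0 [stuck-at-0], G3=0, G4=0, G5=0, G6=1.
So Y = 1. (Without the fault it would be 0.)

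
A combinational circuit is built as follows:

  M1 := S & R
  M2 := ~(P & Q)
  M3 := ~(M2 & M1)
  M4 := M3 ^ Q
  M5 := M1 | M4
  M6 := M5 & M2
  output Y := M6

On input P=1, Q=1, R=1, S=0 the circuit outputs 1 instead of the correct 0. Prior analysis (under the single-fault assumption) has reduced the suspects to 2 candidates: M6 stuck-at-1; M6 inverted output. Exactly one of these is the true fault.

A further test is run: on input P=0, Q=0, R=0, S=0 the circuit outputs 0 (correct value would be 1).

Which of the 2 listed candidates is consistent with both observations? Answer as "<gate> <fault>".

Evaluate each candidate on input P=0, Q=0, R=0, S=0:
  M6 stuck-at-1: M1=0, M2=1, M3=1, M4=1, M5=1, M6=1 [stuck-at-1] → 1 — eliminated
  M6 inverted output: M1=0, M2=1, M3=1, M4=1, M5=1, M6=0 [inverted output] → 0 — matches
Only M6 inverted output reproduces the observed 0.

M6 inverted output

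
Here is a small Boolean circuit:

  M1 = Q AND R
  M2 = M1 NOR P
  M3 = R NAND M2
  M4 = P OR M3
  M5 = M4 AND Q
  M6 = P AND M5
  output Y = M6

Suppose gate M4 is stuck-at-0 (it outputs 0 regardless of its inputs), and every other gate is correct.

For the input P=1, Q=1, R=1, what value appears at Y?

0

Propagate with M4 forced: M1=1, M2=0, M3=1, M4=0 [stuck-at-0], M5=0, M6=0.
So Y = 0. (Without the fault it would be 1.)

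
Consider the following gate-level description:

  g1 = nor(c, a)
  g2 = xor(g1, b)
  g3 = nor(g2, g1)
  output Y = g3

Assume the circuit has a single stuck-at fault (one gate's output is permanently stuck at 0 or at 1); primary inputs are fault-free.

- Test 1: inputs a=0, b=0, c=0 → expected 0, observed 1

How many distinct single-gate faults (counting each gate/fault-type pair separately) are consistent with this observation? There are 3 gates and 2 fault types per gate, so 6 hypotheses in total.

Fault-free: g1=1, g2=1, g3=0 → 0. Observed 1.
  g1 stuck-at-0: output 1 ✓
  g1 stuck-at-1: output 0 ✗
  g2 stuck-at-0: output 0 ✗
  g2 stuck-at-1: output 0 ✗
  g3 stuck-at-0: output 0 ✗
  g3 stuck-at-1: output 1 ✓
Consistent faults: {g1 stuck-at-0, g3 stuck-at-1} — 2 in all.

2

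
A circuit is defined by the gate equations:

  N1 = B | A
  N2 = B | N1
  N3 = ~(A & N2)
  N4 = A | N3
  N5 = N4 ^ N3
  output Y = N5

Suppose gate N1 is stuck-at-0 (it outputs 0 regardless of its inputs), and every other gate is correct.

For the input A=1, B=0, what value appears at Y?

Propagate with N1 forced: N1=0 [stuck-at-0], N2=0, N3=1, N4=1, N5=0.
So Y = 0. (Without the fault it would be 1.)

0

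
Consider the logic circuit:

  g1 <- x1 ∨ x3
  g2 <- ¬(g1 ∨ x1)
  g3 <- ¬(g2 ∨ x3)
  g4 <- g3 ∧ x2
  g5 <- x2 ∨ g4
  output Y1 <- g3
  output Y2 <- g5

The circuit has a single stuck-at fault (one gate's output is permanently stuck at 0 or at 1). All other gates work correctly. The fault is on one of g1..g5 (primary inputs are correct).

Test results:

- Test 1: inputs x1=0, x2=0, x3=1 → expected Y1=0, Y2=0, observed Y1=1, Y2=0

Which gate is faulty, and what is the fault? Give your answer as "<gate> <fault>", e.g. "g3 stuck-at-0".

g3 stuck-at-1

Fault-free values for test 1 (x1=0, x2=0, x3=1): g1=1, g2=0, g3=0, g4=0, g5=0, giving Y1=0, Y2=0. Observed Y1=1, Y2=0.
Test 1: faults giving observed Y1=1, Y2=0 are {g3 stuck-at-1}.
Only g3 stuck-at-1 is consistent with every test.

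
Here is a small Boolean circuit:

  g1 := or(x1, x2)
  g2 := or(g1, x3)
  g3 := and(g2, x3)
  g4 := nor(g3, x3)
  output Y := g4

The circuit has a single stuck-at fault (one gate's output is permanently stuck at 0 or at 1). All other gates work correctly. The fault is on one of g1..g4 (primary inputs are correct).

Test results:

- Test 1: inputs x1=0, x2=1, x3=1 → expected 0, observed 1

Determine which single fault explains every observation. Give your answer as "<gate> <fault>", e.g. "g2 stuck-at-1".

g4 stuck-at-1

Fault-free values for test 1 (x1=0, x2=1, x3=1): g1=1, g2=1, g3=1, g4=0, giving Y=0. Observed 1.
Test 1: faults giving observed 1 are {g4 stuck-at-1}.
Only g4 stuck-at-1 is consistent with every test.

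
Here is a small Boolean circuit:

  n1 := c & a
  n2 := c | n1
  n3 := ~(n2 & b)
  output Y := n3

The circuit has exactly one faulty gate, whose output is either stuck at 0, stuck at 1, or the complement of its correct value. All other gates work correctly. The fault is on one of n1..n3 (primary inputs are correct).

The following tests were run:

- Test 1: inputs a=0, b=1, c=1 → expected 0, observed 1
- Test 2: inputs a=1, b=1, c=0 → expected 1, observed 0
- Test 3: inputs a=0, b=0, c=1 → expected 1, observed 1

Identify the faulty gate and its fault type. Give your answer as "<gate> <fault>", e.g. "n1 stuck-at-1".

Fault-free values for test 1 (a=0, b=1, c=1): n1=0, n2=1, n3=0, giving Y=0. Observed 1.
Test 1: faults giving observed 1 are {n2 stuck-at-0, n2 inverted output, n3 stuck-at-1, n3 inverted output}.
Test 2 (a=1, b=1, c=0): fault-free n1=0, n2=0, n3=1 → 1; observed 0. Eliminates n2 stuck-at-0, n3 stuck-at-1.
Test 3 (a=0, b=0, c=1): fault-free n1=0, n2=1, n3=1 → 1; observed 1. Eliminates n3 inverted output.
Only n2 inverted output is consistent with every test.

n2 inverted output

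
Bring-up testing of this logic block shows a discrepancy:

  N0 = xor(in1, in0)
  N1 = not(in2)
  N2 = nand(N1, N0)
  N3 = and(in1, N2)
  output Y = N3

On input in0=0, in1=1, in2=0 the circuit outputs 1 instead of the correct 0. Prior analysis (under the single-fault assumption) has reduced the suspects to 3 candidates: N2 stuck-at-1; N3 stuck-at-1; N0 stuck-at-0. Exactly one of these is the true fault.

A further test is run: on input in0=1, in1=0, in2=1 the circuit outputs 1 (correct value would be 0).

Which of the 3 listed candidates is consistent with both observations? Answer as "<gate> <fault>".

Evaluate each candidate on input in0=1, in1=0, in2=1:
  N2 stuck-at-1: N0=1, N1=0, N2=1 [stuck-at-1], N3=0 → 0 — eliminated
  N3 stuck-at-1: N0=1, N1=0, N2=1, N3=1 [stuck-at-1] → 1 — matches
  N0 stuck-at-0: N0=0 [stuck-at-0], N1=0, N2=1, N3=0 → 0 — eliminated
Only N3 stuck-at-1 reproduces the observed 1.

N3 stuck-at-1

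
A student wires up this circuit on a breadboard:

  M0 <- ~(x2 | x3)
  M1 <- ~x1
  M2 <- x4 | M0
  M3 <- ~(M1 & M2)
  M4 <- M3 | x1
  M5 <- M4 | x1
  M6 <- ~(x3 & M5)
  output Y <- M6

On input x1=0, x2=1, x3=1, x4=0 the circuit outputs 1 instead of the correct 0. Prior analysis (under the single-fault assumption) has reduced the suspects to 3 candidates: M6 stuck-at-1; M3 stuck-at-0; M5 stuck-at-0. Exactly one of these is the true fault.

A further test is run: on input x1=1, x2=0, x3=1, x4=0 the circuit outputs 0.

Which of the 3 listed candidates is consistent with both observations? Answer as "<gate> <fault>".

M3 stuck-at-0

Evaluate each candidate on input x1=1, x2=0, x3=1, x4=0:
  M6 stuck-at-1: M0=0, M1=0, M2=0, M3=1, M4=1, M5=1, M6=1 [stuck-at-1] → 1 — eliminated
  M3 stuck-at-0: M0=0, M1=0, M2=0, M3=0 [stuck-at-0], M4=1, M5=1, M6=0 → 0 — matches
  M5 stuck-at-0: M0=0, M1=0, M2=0, M3=1, M4=1, M5=0 [stuck-at-0], M6=1 → 1 — eliminated
Only M3 stuck-at-0 reproduces the observed 0.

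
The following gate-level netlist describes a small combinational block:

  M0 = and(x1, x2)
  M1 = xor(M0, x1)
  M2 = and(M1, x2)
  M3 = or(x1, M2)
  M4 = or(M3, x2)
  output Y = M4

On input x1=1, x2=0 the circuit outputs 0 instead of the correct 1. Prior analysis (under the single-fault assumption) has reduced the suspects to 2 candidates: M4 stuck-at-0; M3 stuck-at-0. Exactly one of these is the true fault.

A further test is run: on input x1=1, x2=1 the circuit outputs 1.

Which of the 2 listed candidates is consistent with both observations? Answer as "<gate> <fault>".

M3 stuck-at-0

Evaluate each candidate on input x1=1, x2=1:
  M4 stuck-at-0: M0=1, M1=0, M2=0, M3=1, M4=0 [stuck-at-0] → 0 — eliminated
  M3 stuck-at-0: M0=1, M1=0, M2=0, M3=0 [stuck-at-0], M4=1 → 1 — matches
Only M3 stuck-at-0 reproduces the observed 1.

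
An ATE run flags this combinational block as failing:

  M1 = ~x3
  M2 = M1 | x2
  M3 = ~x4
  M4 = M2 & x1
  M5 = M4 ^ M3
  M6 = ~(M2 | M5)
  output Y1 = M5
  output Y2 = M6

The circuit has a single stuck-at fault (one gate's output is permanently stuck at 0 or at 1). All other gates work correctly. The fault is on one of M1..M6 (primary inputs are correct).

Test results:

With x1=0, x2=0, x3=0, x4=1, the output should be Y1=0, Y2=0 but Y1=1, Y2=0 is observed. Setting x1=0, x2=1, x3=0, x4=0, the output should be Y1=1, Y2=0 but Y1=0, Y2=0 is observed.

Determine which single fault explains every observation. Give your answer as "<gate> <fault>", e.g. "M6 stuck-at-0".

Fault-free values for test 1 (x1=0, x2=0, x3=0, x4=1): M1=1, M2=1, M3=0, M4=0, M5=0, M6=0, giving Y1=0, Y2=0. Observed Y1=1, Y2=0.
Test 1: faults giving observed Y1=1, Y2=0 are {M3 stuck-at-1, M4 stuck-at-1, M5 stuck-at-1}.
Test 2 (x1=0, x2=1, x3=0, x4=0): fault-free M1=1, M2=1, M3=1, M4=0, M5=1, M6=0 → Y1=1, Y2=0; observed Y1=0, Y2=0. Eliminates M3 stuck-at-1, M5 stuck-at-1.
Only M4 stuck-at-1 is consistent with every test.

M4 stuck-at-1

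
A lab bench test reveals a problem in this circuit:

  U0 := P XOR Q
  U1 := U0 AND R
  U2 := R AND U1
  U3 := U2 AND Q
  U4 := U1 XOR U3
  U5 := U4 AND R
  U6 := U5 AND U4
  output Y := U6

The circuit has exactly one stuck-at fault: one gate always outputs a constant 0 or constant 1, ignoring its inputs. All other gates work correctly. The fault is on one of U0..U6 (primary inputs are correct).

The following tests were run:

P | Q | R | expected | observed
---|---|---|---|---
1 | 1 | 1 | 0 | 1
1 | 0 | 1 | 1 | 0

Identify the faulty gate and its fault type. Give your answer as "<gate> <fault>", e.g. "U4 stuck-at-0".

Fault-free values for test 1 (P=1, Q=1, R=1): U0=0, U1=0, U2=0, U3=0, U4=0, U5=0, U6=0, giving Y=0. Observed 1.
Test 1: faults giving observed 1 are {U2 stuck-at-1, U3 stuck-at-1, U4 stuck-at-1, U6 stuck-at-1}.
Test 2 (P=1, Q=0, R=1): fault-free U0=1, U1=1, U2=1, U3=0, U4=1, U5=1, U6=1 → 1; observed 0. Eliminates U2 stuck-at-1, U4 stuck-at-1, U6 stuck-at-1.
Only U3 stuck-at-1 is consistent with every test.

U3 stuck-at-1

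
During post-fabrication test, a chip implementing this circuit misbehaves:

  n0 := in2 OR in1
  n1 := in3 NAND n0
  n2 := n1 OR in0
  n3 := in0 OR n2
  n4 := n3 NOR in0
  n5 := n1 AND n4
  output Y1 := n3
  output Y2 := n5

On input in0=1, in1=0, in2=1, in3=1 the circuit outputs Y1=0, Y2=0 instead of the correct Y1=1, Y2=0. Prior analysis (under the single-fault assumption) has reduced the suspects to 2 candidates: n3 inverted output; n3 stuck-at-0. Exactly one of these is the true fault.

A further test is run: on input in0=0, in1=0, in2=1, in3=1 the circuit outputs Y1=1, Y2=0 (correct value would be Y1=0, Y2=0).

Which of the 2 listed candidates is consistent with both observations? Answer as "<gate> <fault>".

n3 inverted output

Evaluate each candidate on input in0=0, in1=0, in2=1, in3=1:
  n3 inverted output: n0=1, n1=0, n2=0, n3=1 [inverted output], n4=0, n5=0 → Y1=1, Y2=0 — matches
  n3 stuck-at-0: n0=1, n1=0, n2=0, n3=0 [stuck-at-0], n4=1, n5=0 → Y1=0, Y2=0 — eliminated
Only n3 inverted output reproduces the observed Y1=1, Y2=0.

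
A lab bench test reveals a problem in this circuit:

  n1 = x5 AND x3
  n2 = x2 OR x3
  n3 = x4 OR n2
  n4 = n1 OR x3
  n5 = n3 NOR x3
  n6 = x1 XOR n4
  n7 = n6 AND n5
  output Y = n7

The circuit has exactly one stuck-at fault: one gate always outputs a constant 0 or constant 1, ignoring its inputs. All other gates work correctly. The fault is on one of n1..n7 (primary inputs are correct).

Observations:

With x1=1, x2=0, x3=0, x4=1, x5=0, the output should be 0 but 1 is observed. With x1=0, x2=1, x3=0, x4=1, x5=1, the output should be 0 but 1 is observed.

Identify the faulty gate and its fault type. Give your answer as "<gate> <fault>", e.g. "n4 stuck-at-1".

n7 stuck-at-1

Fault-free values for test 1 (x1=1, x2=0, x3=0, x4=1, x5=0): n1=0, n2=0, n3=1, n4=0, n5=0, n6=1, n7=0, giving Y=0. Observed 1.
Test 1: faults giving observed 1 are {n3 stuck-at-0, n5 stuck-at-1, n7 stuck-at-1}.
Test 2 (x1=0, x2=1, x3=0, x4=1, x5=1): fault-free n1=0, n2=1, n3=1, n4=0, n5=0, n6=0, n7=0 → 0; observed 1. Eliminates n3 stuck-at-0, n5 stuck-at-1.
Only n7 stuck-at-1 is consistent with every test.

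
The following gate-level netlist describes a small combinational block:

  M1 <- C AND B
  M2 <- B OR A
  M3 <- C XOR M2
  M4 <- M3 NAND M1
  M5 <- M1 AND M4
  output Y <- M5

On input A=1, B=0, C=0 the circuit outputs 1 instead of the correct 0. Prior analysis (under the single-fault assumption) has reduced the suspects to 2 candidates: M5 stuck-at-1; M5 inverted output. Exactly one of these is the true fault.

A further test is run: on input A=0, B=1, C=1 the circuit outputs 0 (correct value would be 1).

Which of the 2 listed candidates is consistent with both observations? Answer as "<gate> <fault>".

M5 inverted output

Evaluate each candidate on input A=0, B=1, C=1:
  M5 stuck-at-1: M1=1, M2=1, M3=0, M4=1, M5=1 [stuck-at-1] → 1 — eliminated
  M5 inverted output: M1=1, M2=1, M3=0, M4=1, M5=0 [inverted output] → 0 — matches
Only M5 inverted output reproduces the observed 0.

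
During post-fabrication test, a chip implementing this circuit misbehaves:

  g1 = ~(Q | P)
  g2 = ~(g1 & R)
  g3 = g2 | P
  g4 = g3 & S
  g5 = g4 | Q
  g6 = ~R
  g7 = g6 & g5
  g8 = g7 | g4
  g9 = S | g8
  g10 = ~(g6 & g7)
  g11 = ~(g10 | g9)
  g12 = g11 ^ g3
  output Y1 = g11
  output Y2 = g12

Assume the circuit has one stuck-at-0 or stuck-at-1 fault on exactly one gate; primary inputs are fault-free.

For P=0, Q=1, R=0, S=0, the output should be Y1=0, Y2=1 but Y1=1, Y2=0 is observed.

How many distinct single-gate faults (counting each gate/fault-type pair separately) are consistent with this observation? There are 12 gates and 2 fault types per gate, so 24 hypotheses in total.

3

Fault-free: g1=0, g2=1, g3=1, g4=0, g5=1, g6=1, g7=1, g8=1, g9=1, g10=0, g11=0, g12=1 → Y1=0, Y2=1. Observed Y1=1, Y2=0.
  g1: none of the 2 fault types match ✗
  g2: none of the 2 fault types match ✗
  g3: none of the 2 fault types match ✗
  g4: none of the 2 fault types match ✗
  g5: none of the 2 fault types match ✗
  g6: none of the 2 fault types match ✗
  g7: none of the 2 fault types match ✗
  g8: stuck-at-0 ✓; others ✗
  g9: stuck-at-0 ✓; others ✗
  g10: none of the 2 fault types match ✗
  g11: stuck-at-1 ✓; others ✗
  g12: none of the 2 fault types match ✗
Consistent faults: {g8 stuck-at-0, g9 stuck-at-0, g11 stuck-at-1} — 3 in all.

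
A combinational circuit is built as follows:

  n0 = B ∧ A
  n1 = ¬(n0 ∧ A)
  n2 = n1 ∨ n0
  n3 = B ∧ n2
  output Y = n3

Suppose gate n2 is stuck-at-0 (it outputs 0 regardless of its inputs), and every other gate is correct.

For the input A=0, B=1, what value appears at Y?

Propagate with n2 forced: n0=0, n1=1, n2=0 [stuck-at-0], n3=0.
So Y = 0. (Without the fault it would be 1.)

0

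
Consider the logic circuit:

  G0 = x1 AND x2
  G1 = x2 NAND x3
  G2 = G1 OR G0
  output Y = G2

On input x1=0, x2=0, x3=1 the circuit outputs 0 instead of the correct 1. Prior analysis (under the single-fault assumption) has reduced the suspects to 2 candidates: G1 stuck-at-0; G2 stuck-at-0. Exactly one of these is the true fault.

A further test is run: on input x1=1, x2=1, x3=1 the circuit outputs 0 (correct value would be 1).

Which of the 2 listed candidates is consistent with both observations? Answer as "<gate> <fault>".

G2 stuck-at-0

Evaluate each candidate on input x1=1, x2=1, x3=1:
  G1 stuck-at-0: G0=1, G1=0 [stuck-at-0], G2=1 → 1 — eliminated
  G2 stuck-at-0: G0=1, G1=0, G2=0 [stuck-at-0] → 0 — matches
Only G2 stuck-at-0 reproduces the observed 0.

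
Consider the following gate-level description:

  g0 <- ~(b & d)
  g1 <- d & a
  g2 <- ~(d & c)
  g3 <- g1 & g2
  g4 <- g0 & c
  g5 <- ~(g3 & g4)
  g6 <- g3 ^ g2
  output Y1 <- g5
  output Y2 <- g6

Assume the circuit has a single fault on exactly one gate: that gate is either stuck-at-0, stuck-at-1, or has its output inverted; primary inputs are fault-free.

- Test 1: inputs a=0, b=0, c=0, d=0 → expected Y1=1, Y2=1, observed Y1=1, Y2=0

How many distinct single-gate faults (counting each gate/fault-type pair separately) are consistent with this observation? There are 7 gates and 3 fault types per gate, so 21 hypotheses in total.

8

Fault-free: g0=1, g1=0, g2=1, g3=0, g4=0, g5=1, g6=1 → Y1=1, Y2=1. Observed Y1=1, Y2=0.
  g0: none of the 3 fault types match ✗
  g1: stuck-at-1, inverted output ✓; others ✗
  g2: stuck-at-0, inverted output ✓; others ✗
  g3: stuck-at-1, inverted output ✓; others ✗
  g4: none of the 3 fault types match ✗
  g5: none of the 3 fault types match ✗
  g6: stuck-at-0, inverted output ✓; others ✗
Consistent faults: {g1 stuck-at-1, g1 inverted output, g2 stuck-at-0, g2 inverted output, g3 stuck-at-1, g3 inverted output, g6 stuck-at-0, g6 inverted output} — 8 in all.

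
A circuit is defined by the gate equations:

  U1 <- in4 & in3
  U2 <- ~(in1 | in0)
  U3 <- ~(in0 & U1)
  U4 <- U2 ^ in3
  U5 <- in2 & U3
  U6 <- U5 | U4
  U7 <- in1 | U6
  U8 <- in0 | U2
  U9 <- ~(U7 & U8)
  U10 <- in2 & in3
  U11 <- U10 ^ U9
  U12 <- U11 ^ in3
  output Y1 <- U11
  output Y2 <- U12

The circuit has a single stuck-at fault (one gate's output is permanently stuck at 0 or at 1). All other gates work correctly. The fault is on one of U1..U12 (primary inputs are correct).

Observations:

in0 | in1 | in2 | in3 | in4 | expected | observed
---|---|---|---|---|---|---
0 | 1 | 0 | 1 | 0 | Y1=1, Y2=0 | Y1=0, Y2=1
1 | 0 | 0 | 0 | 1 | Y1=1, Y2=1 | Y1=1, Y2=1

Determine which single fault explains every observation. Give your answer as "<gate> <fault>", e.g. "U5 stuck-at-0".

Fault-free values for test 1 (in0=0, in1=1, in2=0, in3=1, in4=0): U1=0, U2=0, U3=1, U4=1, U5=0, U6=1, U7=1, U8=0, U9=1, U10=0, U11=1, U12=0, giving Y1=1, Y2=0. Observed Y1=0, Y2=1.
Test 1: faults giving observed Y1=0, Y2=1 are {U2 stuck-at-1, U8 stuck-at-1, U9 stuck-at-0, U10 stuck-at-1, U11 stuck-at-0}.
Test 2 (in0=1, in1=0, in2=0, in3=0, in4=1): fault-free U1=0, U2=0, U3=1, U4=0, U5=0, U6=0, U7=0, U8=1, U9=1, U10=0, U11=1, U12=1 → Y1=1, Y2=1; observed Y1=1, Y2=1. Eliminates U2 stuck-at-1, U9 stuck-at-0, U10 stuck-at-1, U11 stuck-at-0.
Only U8 stuck-at-1 is consistent with every test.

U8 stuck-at-1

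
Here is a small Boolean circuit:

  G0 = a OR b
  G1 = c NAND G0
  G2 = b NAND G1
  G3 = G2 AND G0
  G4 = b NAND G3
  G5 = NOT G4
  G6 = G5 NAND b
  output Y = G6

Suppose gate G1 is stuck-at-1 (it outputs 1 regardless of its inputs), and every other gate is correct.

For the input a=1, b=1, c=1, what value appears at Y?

Propagate with G1 forced: G0=1, G1=1 [stuck-at-1], G2=0, G3=0, G4=1, G5=0, G6=1.
So Y = 1. (Without the fault it would be 0.)

1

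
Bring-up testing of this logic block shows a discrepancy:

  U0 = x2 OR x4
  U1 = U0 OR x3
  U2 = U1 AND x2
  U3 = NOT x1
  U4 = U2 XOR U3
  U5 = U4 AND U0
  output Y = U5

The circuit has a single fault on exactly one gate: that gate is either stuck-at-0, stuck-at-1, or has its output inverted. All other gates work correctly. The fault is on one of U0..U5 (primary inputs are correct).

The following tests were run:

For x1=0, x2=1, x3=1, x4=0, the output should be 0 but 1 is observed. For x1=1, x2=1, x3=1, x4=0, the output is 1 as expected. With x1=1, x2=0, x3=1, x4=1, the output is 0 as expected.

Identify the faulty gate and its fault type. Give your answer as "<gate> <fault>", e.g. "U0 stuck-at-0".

Fault-free values for test 1 (x1=0, x2=1, x3=1, x4=0): U0=1, U1=1, U2=1, U3=1, U4=0, U5=0, giving Y=0. Observed 1.
Test 1: faults giving observed 1 are {U1 stuck-at-0, U1 inverted output, U2 stuck-at-0, U2 inverted output, U3 stuck-at-0, U3 inverted output, U4 stuck-at-1, U4 inverted output, U5 stuck-at-1, U5 inverted output}.
Test 2 (x1=1, x2=1, x3=1, x4=0): fault-free U0=1, U1=1, U2=1, U3=0, U4=1, U5=1 → 1; observed 1. Eliminates U1 stuck-at-0, U1 inverted output, U2 stuck-at-0, U2 inverted output, U3 inverted output, U4 inverted output, U5 inverted output.
Test 3 (x1=1, x2=0, x3=1, x4=1): fault-free U0=1, U1=1, U2=0, U3=0, U4=0, U5=0 → 0; observed 0. Eliminates U4 stuck-at-1, U5 stuck-at-1.
Only U3 stuck-at-0 is consistent with every test.

U3 stuck-at-0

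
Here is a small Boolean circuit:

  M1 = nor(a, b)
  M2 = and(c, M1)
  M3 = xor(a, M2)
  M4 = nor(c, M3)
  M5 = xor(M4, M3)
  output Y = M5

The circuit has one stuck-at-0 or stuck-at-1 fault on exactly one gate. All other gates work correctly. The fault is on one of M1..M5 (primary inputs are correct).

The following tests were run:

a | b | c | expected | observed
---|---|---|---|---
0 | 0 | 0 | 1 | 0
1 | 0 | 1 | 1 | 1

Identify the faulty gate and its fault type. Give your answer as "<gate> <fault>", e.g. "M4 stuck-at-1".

Fault-free values for test 1 (a=0, b=0, c=0): M1=1, M2=0, M3=0, M4=1, M5=1, giving Y=1. Observed 0.
Test 1: faults giving observed 0 are {M4 stuck-at-0, M5 stuck-at-0}.
Test 2 (a=1, b=0, c=1): fault-free M1=0, M2=0, M3=1, M4=0, M5=1 → 1; observed 1. Eliminates M5 stuck-at-0.
Only M4 stuck-at-0 is consistent with every test.

M4 stuck-at-0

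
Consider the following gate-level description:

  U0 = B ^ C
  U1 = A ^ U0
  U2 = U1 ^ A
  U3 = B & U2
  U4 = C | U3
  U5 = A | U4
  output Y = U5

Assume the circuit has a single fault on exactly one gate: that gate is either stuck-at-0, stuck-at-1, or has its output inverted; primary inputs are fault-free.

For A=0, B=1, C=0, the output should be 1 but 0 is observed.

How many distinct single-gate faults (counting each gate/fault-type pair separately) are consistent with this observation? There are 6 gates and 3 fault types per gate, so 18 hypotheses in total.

Fault-free: U0=1, U1=1, U2=1, U3=1, U4=1, U5=1 → 1. Observed 0.
  U0: stuck-at-0, inverted output ✓; others ✗
  U1: stuck-at-0, inverted output ✓; others ✗
  U2: stuck-at-0, inverted output ✓; others ✗
  U3: stuck-at-0, inverted output ✓; others ✗
  U4: stuck-at-0, inverted output ✓; others ✗
  U5: stuck-at-0, inverted output ✓; others ✗
Consistent faults: {U0 stuck-at-0, U0 inverted output, U1 stuck-at-0, U1 inverted output, U2 stuck-at-0, U2 inverted output, U3 stuck-at-0, U3 inverted output, U4 stuck-at-0, U4 inverted output, U5 stuck-at-0, U5 inverted output} — 12 in all.

12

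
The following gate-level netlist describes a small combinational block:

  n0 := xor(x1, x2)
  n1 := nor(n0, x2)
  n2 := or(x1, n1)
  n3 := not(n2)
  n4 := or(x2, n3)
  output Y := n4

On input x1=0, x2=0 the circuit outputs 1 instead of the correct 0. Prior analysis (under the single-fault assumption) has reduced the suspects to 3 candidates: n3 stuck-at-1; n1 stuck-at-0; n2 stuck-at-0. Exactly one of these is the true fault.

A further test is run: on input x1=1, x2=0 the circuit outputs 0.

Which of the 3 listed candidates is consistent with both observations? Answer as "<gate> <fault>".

Evaluate each candidate on input x1=1, x2=0:
  n3 stuck-at-1: n0=1, n1=0, n2=1, n3=1 [stuck-at-1], n4=1 → 1 — eliminated
  n1 stuck-at-0: n0=1, n1=0 [stuck-at-0], n2=1, n3=0, n4=0 → 0 — matches
  n2 stuck-at-0: n0=1, n1=0, n2=0 [stuck-at-0], n3=1, n4=1 → 1 — eliminated
Only n1 stuck-at-0 reproduces the observed 0.

n1 stuck-at-0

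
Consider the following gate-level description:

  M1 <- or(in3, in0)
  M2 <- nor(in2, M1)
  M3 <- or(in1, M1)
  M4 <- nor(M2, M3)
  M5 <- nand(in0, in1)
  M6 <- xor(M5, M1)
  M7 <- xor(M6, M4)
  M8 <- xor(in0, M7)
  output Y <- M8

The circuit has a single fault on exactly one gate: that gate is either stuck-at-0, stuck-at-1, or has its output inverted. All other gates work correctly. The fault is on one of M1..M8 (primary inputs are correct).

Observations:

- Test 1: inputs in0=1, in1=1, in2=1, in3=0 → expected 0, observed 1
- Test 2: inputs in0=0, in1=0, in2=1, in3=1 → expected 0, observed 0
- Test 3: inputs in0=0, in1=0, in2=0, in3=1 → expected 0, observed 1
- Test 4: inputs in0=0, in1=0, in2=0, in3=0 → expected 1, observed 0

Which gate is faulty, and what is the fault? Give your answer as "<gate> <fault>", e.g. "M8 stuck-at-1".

M1 inverted output

Fault-free values for test 1 (in0=1, in1=1, in2=1, in3=0): M1=1, M2=0, M3=1, M4=0, M5=0, M6=1, M7=1, M8=0, giving Y=0. Observed 1.
Test 1: faults giving observed 1 are {M1 stuck-at-0, M1 inverted output, M3 stuck-at-0, M3 inverted output, M4 stuck-at-1, M4 inverted output, M5 stuck-at-1, M5 inverted output, M6 stuck-at-0, M6 inverted output, M7 stuck-at-0, M7 inverted output, M8 stuck-at-1, M8 inverted output}.
Test 2 (in0=0, in1=0, in2=1, in3=1): fault-free M1=1, M2=0, M3=1, M4=0, M5=1, M6=0, M7=0, M8=0 → 0; observed 0. Eliminates M3 stuck-at-0, M3 inverted output, M4 stuck-at-1, M4 inverted output, M5 inverted output, M6 inverted output, M7 inverted output, M8 stuck-at-1, M8 inverted output.
Test 3 (in0=0, in1=0, in2=0, in3=1): fault-free M1=1, M2=0, M3=1, M4=0, M5=1, M6=0, M7=0, M8=0 → 0; observed 1. Eliminates M5 stuck-at-1, M6 stuck-at-0, M7 stuck-at-0.
Test 4 (in0=0, in1=0, in2=0, in3=0): fault-free M1=0, M2=1, M3=0, M4=0, M5=1, M6=1, M7=1, M8=1 → 1; observed 0. Eliminates M1 stuck-at-0.
Only M1 inverted output is consistent with every test.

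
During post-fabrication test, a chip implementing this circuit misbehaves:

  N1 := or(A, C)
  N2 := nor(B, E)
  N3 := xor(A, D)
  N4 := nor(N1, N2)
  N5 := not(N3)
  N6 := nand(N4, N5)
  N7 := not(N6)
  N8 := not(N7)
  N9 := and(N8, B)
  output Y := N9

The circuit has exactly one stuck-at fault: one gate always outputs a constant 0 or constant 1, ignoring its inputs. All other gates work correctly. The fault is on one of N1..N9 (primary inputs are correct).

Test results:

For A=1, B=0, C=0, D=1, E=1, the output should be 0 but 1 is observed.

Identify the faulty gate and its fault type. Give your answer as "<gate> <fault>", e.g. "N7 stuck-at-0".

N9 stuck-at-1

Fault-free values for test 1 (A=1, B=0, C=0, D=1, E=1): N1=1, N2=0, N3=0, N4=0, N5=1, N6=1, N7=0, N8=1, N9=0, giving Y=0. Observed 1.
Test 1: faults giving observed 1 are {N9 stuck-at-1}.
Only N9 stuck-at-1 is consistent with every test.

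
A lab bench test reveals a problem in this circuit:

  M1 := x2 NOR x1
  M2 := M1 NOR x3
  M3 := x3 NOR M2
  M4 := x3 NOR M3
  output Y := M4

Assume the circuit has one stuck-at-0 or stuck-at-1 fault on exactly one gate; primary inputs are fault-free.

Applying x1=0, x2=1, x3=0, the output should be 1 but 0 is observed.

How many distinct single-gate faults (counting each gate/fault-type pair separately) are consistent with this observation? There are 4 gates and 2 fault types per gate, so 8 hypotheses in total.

4

Fault-free: M1=0, M2=1, M3=0, M4=1 → 1. Observed 0.
  M1 stuck-at-0: output 1 ✗
  M1 stuck-at-1: output 0 ✓
  M2 stuck-at-0: output 0 ✓
  M2 stuck-at-1: output 1 ✗
  M3 stuck-at-0: output 1 ✗
  M3 stuck-at-1: output 0 ✓
  M4 stuck-at-0: output 0 ✓
  M4 stuck-at-1: output 1 ✗
Consistent faults: {M1 stuck-at-1, M2 stuck-at-0, M3 stuck-at-1, M4 stuck-at-0} — 4 in all.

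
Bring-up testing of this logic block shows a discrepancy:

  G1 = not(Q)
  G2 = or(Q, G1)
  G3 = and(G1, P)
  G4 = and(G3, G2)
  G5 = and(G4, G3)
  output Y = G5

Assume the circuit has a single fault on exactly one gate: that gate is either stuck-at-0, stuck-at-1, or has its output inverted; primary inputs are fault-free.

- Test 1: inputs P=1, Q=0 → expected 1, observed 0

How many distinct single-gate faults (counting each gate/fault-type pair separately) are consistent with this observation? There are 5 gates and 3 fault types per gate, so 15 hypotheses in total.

10

Fault-free: G1=1, G2=1, G3=1, G4=1, G5=1 → 1. Observed 0.
  G1: stuck-at-0, inverted output ✓; others ✗
  G2: stuck-at-0, inverted output ✓; others ✗
  G3: stuck-at-0, inverted output ✓; others ✗
  G4: stuck-at-0, inverted output ✓; others ✗
  G5: stuck-at-0, inverted output ✓; others ✗
Consistent faults: {G1 stuck-at-0, G1 inverted output, G2 stuck-at-0, G2 inverted output, G3 stuck-at-0, G3 inverted output, G4 stuck-at-0, G4 inverted output, G5 stuck-at-0, G5 inverted output} — 10 in all.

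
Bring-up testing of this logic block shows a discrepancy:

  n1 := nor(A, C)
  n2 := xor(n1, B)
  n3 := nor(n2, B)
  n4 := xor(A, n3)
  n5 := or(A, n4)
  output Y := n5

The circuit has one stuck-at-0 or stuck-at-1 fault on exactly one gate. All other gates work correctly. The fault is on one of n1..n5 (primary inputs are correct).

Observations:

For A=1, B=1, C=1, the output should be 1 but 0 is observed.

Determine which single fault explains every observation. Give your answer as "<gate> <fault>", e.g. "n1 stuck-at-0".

Fault-free values for test 1 (A=1, B=1, C=1): n1=0, n2=1, n3=0, n4=1, n5=1, giving Y=1. Observed 0.
Test 1: faults giving observed 0 are {n5 stuck-at-0}.
Only n5 stuck-at-0 is consistent with every test.

n5 stuck-at-0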